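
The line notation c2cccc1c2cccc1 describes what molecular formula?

Heavy atoms from the SMILES: 10 C.
Implicit hydrogens by atom environment:
  8 × C (aromatic): 1 H each → 8
  2 × C (aromatic): no H
  Total hydrogens = 8.
Molecular formula: C10H8

C10H8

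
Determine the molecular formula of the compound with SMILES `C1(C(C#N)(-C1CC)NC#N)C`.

C8H11N3

Heavy atoms from the SMILES: 8 C, 3 N.
Implicit hydrogens by atom environment:
  3 × C: no H
  2 × C: 3 H each → 6
  2 × C: 1 H each → 2
  2 × N: no H
  1 × C: 2 H
  1 × N: 1 H
  Total hydrogens = 11.
Molecular formula: C8H11N3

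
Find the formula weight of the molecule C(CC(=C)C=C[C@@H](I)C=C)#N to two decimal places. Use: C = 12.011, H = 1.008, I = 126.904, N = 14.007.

259.09

Molecular formula: C9H10IN.
M = 9×12.011 + 10×1.008 + 1×126.904 + 1×14.007 = 259.09 g/mol.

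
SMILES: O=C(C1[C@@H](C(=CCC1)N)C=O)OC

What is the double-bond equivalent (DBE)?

Molecular formula from the SMILES: C9H13NO3.
DoU = (2C + 2 + N − H − X)/2 = (2·9 + 2 + 1 − 13 − 0)/2 = 8/2 = 4.
(Structurally: 1 ring(s) + 3 π bond(s) = 4.)

4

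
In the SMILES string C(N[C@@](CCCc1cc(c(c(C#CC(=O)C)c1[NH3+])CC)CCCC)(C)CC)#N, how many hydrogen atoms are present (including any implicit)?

Hydrogens are implicit in SMILES; fill each atom to its normal valence:
  8 × C: 2 H each → 16
  5 × C: 3 H each → 15
  5 × C (aromatic): no H
  5 × C: no H
  1 × C (aromatic): 1 H
  1 × N (charge +1): 3 H
  1 × N: 1 H
  1 × N: no H
  1 × O: no H
  Total hydrogens = 36.

36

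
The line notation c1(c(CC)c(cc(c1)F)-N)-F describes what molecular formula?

C8H9F2N

Heavy atoms from the SMILES: 8 C, 2 F, 1 N.
Implicit hydrogens by atom environment:
  4 × C (aromatic): no H
  2 × C (aromatic): 1 H each → 2
  2 × F: no H
  1 × C: 3 H
  1 × C: 2 H
  1 × N: 2 H
  Total hydrogens = 9.
Molecular formula: C8H9F2N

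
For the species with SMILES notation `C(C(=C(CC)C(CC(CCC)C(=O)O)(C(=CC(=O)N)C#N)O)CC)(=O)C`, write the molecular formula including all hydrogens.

Heavy atoms from the SMILES: 19 C, 2 N, 5 O.
Implicit hydrogens by atom environment:
  8 × C: no H
  5 × C: 2 H each → 10
  4 × C: 3 H each → 12
  3 × O: no H
  2 × C: 1 H each → 2
  2 × O: 1 H each → 2
  1 × N: 2 H
  1 × N: no H
  Total hydrogens = 28.
Molecular formula: C19H28N2O5

C19H28N2O5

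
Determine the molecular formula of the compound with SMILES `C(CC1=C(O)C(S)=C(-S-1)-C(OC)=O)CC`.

Heavy atoms from the SMILES: 10 C, 3 O, 2 S.
Implicit hydrogens by atom environment:
  4 × C (aromatic): no H
  3 × C: 2 H each → 6
  2 × C: 3 H each → 6
  2 × O: no H
  1 × C: no H
  1 × O: 1 H
  1 × S: 1 H
  1 × S (aromatic): no H
  Total hydrogens = 14.
Molecular formula: C10H14O3S2

C10H14O3S2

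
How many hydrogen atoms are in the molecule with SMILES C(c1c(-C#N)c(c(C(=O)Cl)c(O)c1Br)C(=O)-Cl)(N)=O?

3

Hydrogens are implicit in SMILES; fill each atom to its normal valence:
  6 × C (aromatic): no H
  4 × C: no H
  3 × O: no H
  2 × Cl: no H
  1 × Br: no H
  1 × N: 2 H
  1 × N: no H
  1 × O: 1 H
  Total hydrogens = 3.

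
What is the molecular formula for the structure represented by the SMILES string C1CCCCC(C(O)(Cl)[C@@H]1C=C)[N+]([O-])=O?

Heavy atoms from the SMILES: 10 C, 1 Cl, 1 N, 3 O.
Implicit hydrogens by atom environment:
  6 × C: 2 H each → 12
  3 × C: 1 H each → 3
  1 × C: no H
  1 × Cl: no H
  1 × N (charge +1): no H
  1 × O: 1 H
  1 × O: no H
  1 × O (charge -1): no H
  Total hydrogens = 16.
Molecular formula: C10H16ClNO3

C10H16ClNO3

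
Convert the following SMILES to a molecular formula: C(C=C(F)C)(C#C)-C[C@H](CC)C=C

C12H17F

Heavy atoms from the SMILES: 12 C, 1 F.
Implicit hydrogens by atom environment:
  5 × C: 1 H each → 5
  3 × C: 2 H each → 6
  2 × C: 3 H each → 6
  2 × C: no H
  1 × F: no H
  Total hydrogens = 17.
Molecular formula: C12H17F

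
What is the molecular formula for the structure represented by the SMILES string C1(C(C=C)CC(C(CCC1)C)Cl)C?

C12H21Cl

Heavy atoms from the SMILES: 12 C, 1 Cl.
Implicit hydrogens by atom environment:
  5 × C: 2 H each → 10
  5 × C: 1 H each → 5
  2 × C: 3 H each → 6
  1 × Cl: no H
  Total hydrogens = 21.
Molecular formula: C12H21Cl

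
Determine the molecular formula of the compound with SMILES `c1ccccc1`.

Heavy atoms from the SMILES: 6 C.
Implicit hydrogens by atom environment:
  6 × C (aromatic): 1 H each → 6
  Total hydrogens = 6.
Molecular formula: C6H6

C6H6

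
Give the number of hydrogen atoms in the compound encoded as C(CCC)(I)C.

Hydrogens are implicit in SMILES; fill each atom to its normal valence:
  2 × C: 3 H each → 6
  2 × C: 2 H each → 4
  1 × C: 1 H
  1 × I: no H
  Total hydrogens = 11.

11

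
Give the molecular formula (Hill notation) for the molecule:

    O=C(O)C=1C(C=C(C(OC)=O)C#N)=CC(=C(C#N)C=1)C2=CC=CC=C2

Heavy atoms from the SMILES: 19 C, 2 N, 4 O.
Implicit hydrogens by atom environment:
  7 × C (aromatic): 1 H each → 7
  5 × C (aromatic): no H
  5 × C: no H
  3 × O: no H
  2 × N: no H
  1 × C: 3 H
  1 × C: 1 H
  1 × O: 1 H
  Total hydrogens = 12.
Molecular formula: C19H12N2O4

C19H12N2O4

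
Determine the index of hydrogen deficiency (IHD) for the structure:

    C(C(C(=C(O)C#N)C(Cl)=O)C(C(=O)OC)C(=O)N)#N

Molecular formula from the SMILES: C10H8ClN3O5.
DoU = (2C + 2 + N − H − X)/2 = (2·10 + 2 + 3 − 8 − 1)/2 = 16/2 = 8.
(Structurally: 0 ring(s) + 8 π bond(s) = 8.)

8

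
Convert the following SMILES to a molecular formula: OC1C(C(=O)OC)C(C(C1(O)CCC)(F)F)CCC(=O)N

Heavy atoms from the SMILES: 13 C, 2 F, 1 N, 5 O.
Implicit hydrogens by atom environment:
  4 × C: 2 H each → 8
  4 × C: no H
  3 × C: 1 H each → 3
  3 × O: no H
  2 × C: 3 H each → 6
  2 × F: no H
  2 × O: 1 H each → 2
  1 × N: 2 H
  Total hydrogens = 21.
Molecular formula: C13H21F2NO5

C13H21F2NO5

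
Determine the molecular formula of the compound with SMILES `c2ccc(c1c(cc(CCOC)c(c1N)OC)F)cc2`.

Heavy atoms from the SMILES: 16 C, 1 F, 1 N, 2 O.
Implicit hydrogens by atom environment:
  6 × C (aromatic): 1 H each → 6
  6 × C (aromatic): no H
  2 × C: 3 H each → 6
  2 × C: 2 H each → 4
  2 × O: no H
  1 × F: no H
  1 × N: 2 H
  Total hydrogens = 18.
Molecular formula: C16H18FNO2

C16H18FNO2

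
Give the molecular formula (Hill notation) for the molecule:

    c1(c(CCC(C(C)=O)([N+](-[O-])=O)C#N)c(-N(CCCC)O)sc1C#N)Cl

C15H17ClN4O4S

Heavy atoms from the SMILES: 15 C, 1 Cl, 4 N, 4 O, 1 S.
Implicit hydrogens by atom environment:
  5 × C: 2 H each → 10
  4 × C (aromatic): no H
  4 × C: no H
  3 × N: no H
  2 × C: 3 H each → 6
  2 × O: no H
  1 × Cl: no H
  1 × N (charge +1): no H
  1 × O: 1 H
  1 × O (charge -1): no H
  1 × S (aromatic): no H
  Total hydrogens = 17.
Molecular formula: C15H17ClN4O4S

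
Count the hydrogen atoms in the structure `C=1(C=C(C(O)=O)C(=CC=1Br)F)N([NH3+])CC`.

Hydrogens are implicit in SMILES; fill each atom to its normal valence:
  4 × C (aromatic): no H
  2 × C (aromatic): 1 H each → 2
  1 × Br: no H
  1 × C: 3 H
  1 × C: 2 H
  1 × C: no H
  1 × F: no H
  1 × N (charge +1): 3 H
  1 × N: no H
  1 × O: 1 H
  1 × O: no H
  Total hydrogens = 11.

11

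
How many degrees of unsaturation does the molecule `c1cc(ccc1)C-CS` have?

Molecular formula from the SMILES: C8H10S.
DoU = (2C + 2 + N − H − X)/2 = (2·8 + 2 + 0 − 10 − 0)/2 = 8/2 = 4.
(Structurally: 1 ring(s) + 3 π bond(s) = 4.)

4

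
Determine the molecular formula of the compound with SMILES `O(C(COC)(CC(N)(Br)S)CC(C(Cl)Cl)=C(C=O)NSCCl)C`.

Heavy atoms from the SMILES: 1 Br, 12 C, 3 Cl, 2 N, 3 O, 2 S.
Implicit hydrogens by atom environment:
  4 × C: 2 H each → 8
  4 × C: no H
  3 × Cl: no H
  3 × O: no H
  2 × C: 3 H each → 6
  2 × C: 1 H each → 2
  1 × Br: no H
  1 × N: 2 H
  1 × N: 1 H
  1 × S: 1 H
  1 × S: no H
  Total hydrogens = 20.
Molecular formula: C12H20BrCl3N2O3S2

C12H20BrCl3N2O3S2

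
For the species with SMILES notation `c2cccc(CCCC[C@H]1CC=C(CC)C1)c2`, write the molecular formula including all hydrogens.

Heavy atoms from the SMILES: 17 C.
Implicit hydrogens by atom environment:
  7 × C: 2 H each → 14
  5 × C (aromatic): 1 H each → 5
  2 × C: 1 H each → 2
  1 × C: 3 H
  1 × C: no H
  1 × C (aromatic): no H
  Total hydrogens = 24.
Molecular formula: C17H24

C17H24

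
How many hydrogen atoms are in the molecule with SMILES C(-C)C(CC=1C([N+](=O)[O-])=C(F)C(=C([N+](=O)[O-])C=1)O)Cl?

Hydrogens are implicit in SMILES; fill each atom to its normal valence:
  5 × C (aromatic): no H
  2 × C: 2 H each → 4
  2 × N (charge +1): no H
  2 × O: no H
  2 × O (charge -1): no H
  1 × C: 3 H
  1 × C (aromatic): 1 H
  1 × C: 1 H
  1 × Cl: no H
  1 × F: no H
  1 × O: 1 H
  Total hydrogens = 10.

10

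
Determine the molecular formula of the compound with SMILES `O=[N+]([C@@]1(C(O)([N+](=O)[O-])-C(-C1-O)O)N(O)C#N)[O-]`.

Heavy atoms from the SMILES: 5 C, 4 N, 8 O.
Implicit hydrogens by atom environment:
  4 × O: 1 H each → 4
  3 × C: no H
  2 × C: 1 H each → 2
  2 × N (charge +1): no H
  2 × N: no H
  2 × O: no H
  2 × O (charge -1): no H
  Total hydrogens = 6.
Molecular formula: C5H6N4O8

C5H6N4O8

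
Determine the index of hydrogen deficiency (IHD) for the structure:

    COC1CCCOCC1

1

Molecular formula from the SMILES: C7H14O2.
DoU = (2C + 2 + N − H − X)/2 = (2·7 + 2 + 0 − 14 − 0)/2 = 2/2 = 1.
(Structurally: 1 ring(s) + 0 π bond(s) = 1.)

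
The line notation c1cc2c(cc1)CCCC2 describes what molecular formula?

Heavy atoms from the SMILES: 10 C.
Implicit hydrogens by atom environment:
  4 × C: 2 H each → 8
  4 × C (aromatic): 1 H each → 4
  2 × C (aromatic): no H
  Total hydrogens = 12.
Molecular formula: C10H12

C10H12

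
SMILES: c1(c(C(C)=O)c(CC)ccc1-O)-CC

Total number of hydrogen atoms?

16

Hydrogens are implicit in SMILES; fill each atom to its normal valence:
  4 × C (aromatic): no H
  3 × C: 3 H each → 9
  2 × C: 2 H each → 4
  2 × C (aromatic): 1 H each → 2
  1 × C: no H
  1 × O: 1 H
  1 × O: no H
  Total hydrogens = 16.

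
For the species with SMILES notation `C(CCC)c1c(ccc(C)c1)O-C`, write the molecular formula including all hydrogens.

C12H18O

Heavy atoms from the SMILES: 12 C, 1 O.
Implicit hydrogens by atom environment:
  3 × C: 3 H each → 9
  3 × C: 2 H each → 6
  3 × C (aromatic): 1 H each → 3
  3 × C (aromatic): no H
  1 × O: no H
  Total hydrogens = 18.
Molecular formula: C12H18O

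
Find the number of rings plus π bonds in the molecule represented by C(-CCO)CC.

Molecular formula from the SMILES: C5H12O.
DoU = (2C + 2 + N − H − X)/2 = (2·5 + 2 + 0 − 12 − 0)/2 = 0/2 = 0.
(Structurally: 0 ring(s) + 0 π bond(s) = 0.)

0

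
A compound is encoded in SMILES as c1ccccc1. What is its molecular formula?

C6H6

Heavy atoms from the SMILES: 6 C.
Implicit hydrogens by atom environment:
  6 × C (aromatic): 1 H each → 6
  Total hydrogens = 6.
Molecular formula: C6H6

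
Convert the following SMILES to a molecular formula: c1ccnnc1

C4H4N2

Heavy atoms from the SMILES: 4 C, 2 N.
Implicit hydrogens by atom environment:
  4 × C (aromatic): 1 H each → 4
  2 × N (aromatic): no H
  Total hydrogens = 4.
Molecular formula: C4H4N2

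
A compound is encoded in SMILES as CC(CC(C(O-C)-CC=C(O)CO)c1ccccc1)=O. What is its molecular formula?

Heavy atoms from the SMILES: 16 C, 4 O.
Implicit hydrogens by atom environment:
  5 × C (aromatic): 1 H each → 5
  3 × C: 2 H each → 6
  3 × C: 1 H each → 3
  2 × C: 3 H each → 6
  2 × C: no H
  2 × O: 1 H each → 2
  2 × O: no H
  1 × C (aromatic): no H
  Total hydrogens = 22.
Molecular formula: C16H22O4

C16H22O4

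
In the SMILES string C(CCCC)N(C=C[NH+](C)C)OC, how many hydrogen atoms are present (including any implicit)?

23

Hydrogens are implicit in SMILES; fill each atom to its normal valence:
  4 × C: 3 H each → 12
  4 × C: 2 H each → 8
  2 × C: 1 H each → 2
  1 × N (charge +1): 1 H
  1 × N: no H
  1 × O: no H
  Total hydrogens = 23.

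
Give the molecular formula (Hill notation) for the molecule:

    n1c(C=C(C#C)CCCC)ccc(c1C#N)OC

C15H16N2O

Heavy atoms from the SMILES: 15 C, 2 N, 1 O.
Implicit hydrogens by atom environment:
  3 × C: 2 H each → 6
  3 × C (aromatic): no H
  3 × C: no H
  2 × C: 3 H each → 6
  2 × C (aromatic): 1 H each → 2
  2 × C: 1 H each → 2
  1 × N (aromatic): no H
  1 × N: no H
  1 × O: no H
  Total hydrogens = 16.
Molecular formula: C15H16N2O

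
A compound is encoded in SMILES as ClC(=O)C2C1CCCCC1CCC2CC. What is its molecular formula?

Heavy atoms from the SMILES: 13 C, 1 Cl, 1 O.
Implicit hydrogens by atom environment:
  7 × C: 2 H each → 14
  4 × C: 1 H each → 4
  1 × C: 3 H
  1 × C: no H
  1 × Cl: no H
  1 × O: no H
  Total hydrogens = 21.
Molecular formula: C13H21ClO

C13H21ClO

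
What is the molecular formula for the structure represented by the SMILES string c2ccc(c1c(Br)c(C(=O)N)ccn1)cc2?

Heavy atoms from the SMILES: 1 Br, 12 C, 2 N, 1 O.
Implicit hydrogens by atom environment:
  7 × C (aromatic): 1 H each → 7
  4 × C (aromatic): no H
  1 × Br: no H
  1 × C: no H
  1 × N: 2 H
  1 × N (aromatic): no H
  1 × O: no H
  Total hydrogens = 9.
Molecular formula: C12H9BrN2O

C12H9BrN2O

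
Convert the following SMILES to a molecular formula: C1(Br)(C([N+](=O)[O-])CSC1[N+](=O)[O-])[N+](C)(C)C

Heavy atoms from the SMILES: 1 Br, 7 C, 3 N, 4 O, 1 S.
Implicit hydrogens by atom environment:
  3 × C: 3 H each → 9
  3 × N (charge +1): no H
  2 × C: 1 H each → 2
  2 × O: no H
  2 × O (charge -1): no H
  1 × Br: no H
  1 × C: 2 H
  1 × C: no H
  1 × S: no H
  Total hydrogens = 13.
Net charge +1.
Molecular formula: C7H13BrN3O4S+

C7H13BrN3O4S+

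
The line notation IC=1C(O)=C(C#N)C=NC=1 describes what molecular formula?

C6H3IN2O

Heavy atoms from the SMILES: 6 C, 1 I, 2 N, 1 O.
Implicit hydrogens by atom environment:
  3 × C (aromatic): no H
  2 × C (aromatic): 1 H each → 2
  1 × C: no H
  1 × I: no H
  1 × N (aromatic): no H
  1 × N: no H
  1 × O: 1 H
  Total hydrogens = 3.
Molecular formula: C6H3IN2O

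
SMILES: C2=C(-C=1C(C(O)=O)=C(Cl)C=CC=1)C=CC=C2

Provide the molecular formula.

C13H9ClO2

Heavy atoms from the SMILES: 13 C, 1 Cl, 2 O.
Implicit hydrogens by atom environment:
  8 × C (aromatic): 1 H each → 8
  4 × C (aromatic): no H
  1 × C: no H
  1 × Cl: no H
  1 × O: 1 H
  1 × O: no H
  Total hydrogens = 9.
Molecular formula: C13H9ClO2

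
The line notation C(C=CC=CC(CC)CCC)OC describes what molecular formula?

Heavy atoms from the SMILES: 12 C, 1 O.
Implicit hydrogens by atom environment:
  5 × C: 1 H each → 5
  4 × C: 2 H each → 8
  3 × C: 3 H each → 9
  1 × O: no H
  Total hydrogens = 22.
Molecular formula: C12H22O

C12H22O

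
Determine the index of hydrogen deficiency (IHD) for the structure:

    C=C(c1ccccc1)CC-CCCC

Molecular formula from the SMILES: C14H20.
DoU = (2C + 2 + N − H − X)/2 = (2·14 + 2 + 0 − 20 − 0)/2 = 10/2 = 5.
(Structurally: 1 ring(s) + 4 π bond(s) = 5.)

5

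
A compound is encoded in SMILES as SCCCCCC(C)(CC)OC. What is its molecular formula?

Heavy atoms from the SMILES: 10 C, 1 O, 1 S.
Implicit hydrogens by atom environment:
  6 × C: 2 H each → 12
  3 × C: 3 H each → 9
  1 × C: no H
  1 × O: no H
  1 × S: 1 H
  Total hydrogens = 22.
Molecular formula: C10H22OS

C10H22OS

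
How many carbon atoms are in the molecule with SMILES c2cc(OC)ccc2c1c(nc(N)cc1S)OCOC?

14

The symbol for carbon appears 14 times in the SMILES. Lowercase c denotes aromatic carbon and counts toward C.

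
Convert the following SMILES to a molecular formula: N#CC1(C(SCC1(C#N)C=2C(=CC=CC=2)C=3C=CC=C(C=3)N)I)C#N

Heavy atoms from the SMILES: 19 C, 1 I, 4 N, 1 S.
Implicit hydrogens by atom environment:
  8 × C (aromatic): 1 H each → 8
  5 × C: no H
  4 × C (aromatic): no H
  3 × N: no H
  1 × C: 2 H
  1 × C: 1 H
  1 × I: no H
  1 × N: 2 H
  1 × S: no H
  Total hydrogens = 13.
Molecular formula: C19H13IN4S

C19H13IN4S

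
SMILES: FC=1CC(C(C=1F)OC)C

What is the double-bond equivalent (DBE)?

2

Molecular formula from the SMILES: C7H10F2O.
DoU = (2C + 2 + N − H − X)/2 = (2·7 + 2 + 0 − 10 − 2)/2 = 4/2 = 2.
(Structurally: 1 ring(s) + 1 π bond(s) = 2.)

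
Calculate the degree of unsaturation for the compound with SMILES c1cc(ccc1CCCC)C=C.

Molecular formula from the SMILES: C12H16.
DoU = (2C + 2 + N − H − X)/2 = (2·12 + 2 + 0 − 16 − 0)/2 = 10/2 = 5.
(Structurally: 1 ring(s) + 4 π bond(s) = 5.)

5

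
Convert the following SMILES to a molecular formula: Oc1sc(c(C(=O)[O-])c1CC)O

Heavy atoms from the SMILES: 7 C, 4 O, 1 S.
Implicit hydrogens by atom environment:
  4 × C (aromatic): no H
  2 × O: 1 H each → 2
  1 × C: 3 H
  1 × C: 2 H
  1 × C: no H
  1 × O: no H
  1 × O (charge -1): no H
  1 × S (aromatic): no H
  Total hydrogens = 7.
Net charge -1.
Molecular formula: C7H7O4S-

C7H7O4S-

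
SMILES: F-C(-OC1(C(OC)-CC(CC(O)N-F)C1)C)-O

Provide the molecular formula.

Heavy atoms from the SMILES: 10 C, 2 F, 1 N, 4 O.
Implicit hydrogens by atom environment:
  4 × C: 1 H each → 4
  3 × C: 2 H each → 6
  2 × C: 3 H each → 6
  2 × F: no H
  2 × O: 1 H each → 2
  2 × O: no H
  1 × C: no H
  1 × N: 1 H
  Total hydrogens = 19.
Molecular formula: C10H19F2NO4

C10H19F2NO4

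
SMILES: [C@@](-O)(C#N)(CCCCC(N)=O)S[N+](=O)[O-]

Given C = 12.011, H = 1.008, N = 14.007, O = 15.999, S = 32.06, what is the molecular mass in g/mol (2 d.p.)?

233.24

Molecular formula: C7H11N3O4S.
M = 7×12.011 + 11×1.008 + 3×14.007 + 4×15.999 + 1×32.06 = 233.24 g/mol.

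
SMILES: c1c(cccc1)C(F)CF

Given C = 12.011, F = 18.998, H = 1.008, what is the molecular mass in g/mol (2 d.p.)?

Molecular formula: C8H8F2.
M = 8×12.011 + 2×18.998 + 8×1.008 = 142.15 g/mol.

142.15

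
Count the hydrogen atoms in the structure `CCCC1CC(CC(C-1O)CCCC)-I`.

Hydrogens are implicit in SMILES; fill each atom to its normal valence:
  7 × C: 2 H each → 14
  4 × C: 1 H each → 4
  2 × C: 3 H each → 6
  1 × I: no H
  1 × O: 1 H
  Total hydrogens = 25.

25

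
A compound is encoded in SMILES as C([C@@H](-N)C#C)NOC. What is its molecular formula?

Heavy atoms from the SMILES: 5 C, 2 N, 1 O.
Implicit hydrogens by atom environment:
  2 × C: 1 H each → 2
  1 × C: 3 H
  1 × C: 2 H
  1 × C: no H
  1 × N: 2 H
  1 × N: 1 H
  1 × O: no H
  Total hydrogens = 10.
Molecular formula: C5H10N2O

C5H10N2O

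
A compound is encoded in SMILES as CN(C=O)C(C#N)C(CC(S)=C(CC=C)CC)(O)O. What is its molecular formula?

Heavy atoms from the SMILES: 13 C, 2 N, 3 O, 1 S.
Implicit hydrogens by atom environment:
  4 × C: 2 H each → 8
  4 × C: no H
  3 × C: 1 H each → 3
  2 × C: 3 H each → 6
  2 × N: no H
  2 × O: 1 H each → 2
  1 × O: no H
  1 × S: 1 H
  Total hydrogens = 20.
Molecular formula: C13H20N2O3S

C13H20N2O3S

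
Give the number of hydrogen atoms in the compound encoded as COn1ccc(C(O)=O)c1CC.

Hydrogens are implicit in SMILES; fill each atom to its normal valence:
  2 × C: 3 H each → 6
  2 × C (aromatic): 1 H each → 2
  2 × C (aromatic): no H
  2 × O: no H
  1 × C: 2 H
  1 × C: no H
  1 × N (aromatic): no H
  1 × O: 1 H
  Total hydrogens = 11.

11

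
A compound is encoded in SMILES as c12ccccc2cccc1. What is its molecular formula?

C10H8

Heavy atoms from the SMILES: 10 C.
Implicit hydrogens by atom environment:
  8 × C (aromatic): 1 H each → 8
  2 × C (aromatic): no H
  Total hydrogens = 8.
Molecular formula: C10H8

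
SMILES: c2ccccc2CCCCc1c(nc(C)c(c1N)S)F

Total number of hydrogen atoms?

19

Hydrogens are implicit in SMILES; fill each atom to its normal valence:
  6 × C (aromatic): no H
  5 × C (aromatic): 1 H each → 5
  4 × C: 2 H each → 8
  1 × C: 3 H
  1 × F: no H
  1 × N: 2 H
  1 × N (aromatic): no H
  1 × S: 1 H
  Total hydrogens = 19.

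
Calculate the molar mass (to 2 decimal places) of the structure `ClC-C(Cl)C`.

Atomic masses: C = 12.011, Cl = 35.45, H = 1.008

112.98

Molecular formula: C3H6Cl2.
M = 3×12.011 + 2×35.45 + 6×1.008 = 112.98 g/mol.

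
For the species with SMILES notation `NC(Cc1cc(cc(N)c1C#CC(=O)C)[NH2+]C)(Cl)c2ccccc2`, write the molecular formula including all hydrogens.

Heavy atoms from the SMILES: 19 C, 1 Cl, 3 N, 1 O.
Implicit hydrogens by atom environment:
  7 × C (aromatic): 1 H each → 7
  5 × C (aromatic): no H
  4 × C: no H
  2 × C: 3 H each → 6
  2 × N: 2 H each → 4
  1 × C: 2 H
  1 × Cl: no H
  1 × N (charge +1): 2 H
  1 × O: no H
  Total hydrogens = 21.
Net charge +1.
Molecular formula: C19H21ClN3O+

C19H21ClN3O+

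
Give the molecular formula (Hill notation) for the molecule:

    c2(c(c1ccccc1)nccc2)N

C11H10N2

Heavy atoms from the SMILES: 11 C, 2 N.
Implicit hydrogens by atom environment:
  8 × C (aromatic): 1 H each → 8
  3 × C (aromatic): no H
  1 × N: 2 H
  1 × N (aromatic): no H
  Total hydrogens = 10.
Molecular formula: C11H10N2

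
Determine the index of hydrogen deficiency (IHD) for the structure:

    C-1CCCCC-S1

Molecular formula from the SMILES: C6H12S.
DoU = (2C + 2 + N − H − X)/2 = (2·6 + 2 + 0 − 12 − 0)/2 = 2/2 = 1.
(Structurally: 1 ring(s) + 0 π bond(s) = 1.)

1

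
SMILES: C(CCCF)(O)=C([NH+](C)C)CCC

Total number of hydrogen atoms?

Hydrogens are implicit in SMILES; fill each atom to its normal valence:
  5 × C: 2 H each → 10
  3 × C: 3 H each → 9
  2 × C: no H
  1 × F: no H
  1 × N (charge +1): 1 H
  1 × O: 1 H
  Total hydrogens = 21.

21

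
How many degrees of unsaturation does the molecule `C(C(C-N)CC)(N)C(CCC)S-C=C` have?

Molecular formula from the SMILES: C11H24N2S.
DoU = (2C + 2 + N − H − X)/2 = (2·11 + 2 + 2 − 24 − 0)/2 = 2/2 = 1.
(Structurally: 0 ring(s) + 1 π bond(s) = 1.)

1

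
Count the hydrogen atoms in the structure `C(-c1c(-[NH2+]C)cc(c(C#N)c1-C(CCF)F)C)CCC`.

Hydrogens are implicit in SMILES; fill each atom to its normal valence:
  5 × C: 2 H each → 10
  5 × C (aromatic): no H
  3 × C: 3 H each → 9
  2 × F: no H
  1 × C (aromatic): 1 H
  1 × C: 1 H
  1 × C: no H
  1 × N (charge +1): 2 H
  1 × N: no H
  Total hydrogens = 23.

23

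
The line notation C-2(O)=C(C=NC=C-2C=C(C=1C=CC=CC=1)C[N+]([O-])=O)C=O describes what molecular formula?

C15H12N2O4

Heavy atoms from the SMILES: 15 C, 2 N, 4 O.
Implicit hydrogens by atom environment:
  7 × C (aromatic): 1 H each → 7
  4 × C (aromatic): no H
  2 × C: 1 H each → 2
  2 × O: no H
  1 × C: 2 H
  1 × C: no H
  1 × N (aromatic): no H
  1 × N (charge +1): no H
  1 × O: 1 H
  1 × O (charge -1): no H
  Total hydrogens = 12.
Molecular formula: C15H12N2O4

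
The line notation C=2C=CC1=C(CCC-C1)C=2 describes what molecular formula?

Heavy atoms from the SMILES: 10 C.
Implicit hydrogens by atom environment:
  4 × C: 2 H each → 8
  4 × C (aromatic): 1 H each → 4
  2 × C (aromatic): no H
  Total hydrogens = 12.
Molecular formula: C10H12

C10H12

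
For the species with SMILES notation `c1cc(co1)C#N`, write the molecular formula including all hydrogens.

C5H3NO

Heavy atoms from the SMILES: 5 C, 1 N, 1 O.
Implicit hydrogens by atom environment:
  3 × C (aromatic): 1 H each → 3
  1 × C (aromatic): no H
  1 × C: no H
  1 × N: no H
  1 × O (aromatic): no H
  Total hydrogens = 3.
Molecular formula: C5H3NO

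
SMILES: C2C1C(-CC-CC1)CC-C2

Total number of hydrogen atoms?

Hydrogens are implicit in SMILES; fill each atom to its normal valence:
  8 × C: 2 H each → 16
  2 × C: 1 H each → 2
  Total hydrogens = 18.

18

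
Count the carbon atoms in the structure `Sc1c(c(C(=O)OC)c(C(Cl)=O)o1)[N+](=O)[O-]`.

The symbol for carbon appears 7 times in the SMILES. Lowercase c denotes aromatic carbon and counts toward C.

7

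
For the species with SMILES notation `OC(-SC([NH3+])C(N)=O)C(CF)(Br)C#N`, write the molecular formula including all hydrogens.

C6H10BrFN3O2S+

Heavy atoms from the SMILES: 1 Br, 6 C, 1 F, 3 N, 2 O, 1 S.
Implicit hydrogens by atom environment:
  3 × C: no H
  2 × C: 1 H each → 2
  1 × Br: no H
  1 × C: 2 H
  1 × F: no H
  1 × N (charge +1): 3 H
  1 × N: 2 H
  1 × N: no H
  1 × O: 1 H
  1 × O: no H
  1 × S: no H
  Total hydrogens = 10.
Net charge +1.
Molecular formula: C6H10BrFN3O2S+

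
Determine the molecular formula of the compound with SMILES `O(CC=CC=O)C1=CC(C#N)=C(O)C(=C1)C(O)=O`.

C12H9NO5

Heavy atoms from the SMILES: 12 C, 1 N, 5 O.
Implicit hydrogens by atom environment:
  4 × C (aromatic): no H
  3 × C: 1 H each → 3
  3 × O: no H
  2 × C (aromatic): 1 H each → 2
  2 × C: no H
  2 × O: 1 H each → 2
  1 × C: 2 H
  1 × N: no H
  Total hydrogens = 9.
Molecular formula: C12H9NO5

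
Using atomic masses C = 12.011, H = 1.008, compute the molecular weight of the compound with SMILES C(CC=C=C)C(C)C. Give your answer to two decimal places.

Molecular formula: C8H14.
M = 8×12.011 + 14×1.008 = 110.20 g/mol.

110.20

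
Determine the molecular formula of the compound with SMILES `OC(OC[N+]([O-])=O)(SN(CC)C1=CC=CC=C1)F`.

C10H13FN2O4S

Heavy atoms from the SMILES: 10 C, 1 F, 2 N, 4 O, 1 S.
Implicit hydrogens by atom environment:
  5 × C (aromatic): 1 H each → 5
  2 × C: 2 H each → 4
  2 × O: no H
  1 × C: 3 H
  1 × C: no H
  1 × C (aromatic): no H
  1 × F: no H
  1 × N: no H
  1 × N (charge +1): no H
  1 × O: 1 H
  1 × O (charge -1): no H
  1 × S: no H
  Total hydrogens = 13.
Molecular formula: C10H13FN2O4S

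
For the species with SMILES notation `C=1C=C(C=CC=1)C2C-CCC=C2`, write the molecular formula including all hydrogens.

C12H14

Heavy atoms from the SMILES: 12 C.
Implicit hydrogens by atom environment:
  5 × C (aromatic): 1 H each → 5
  3 × C: 2 H each → 6
  3 × C: 1 H each → 3
  1 × C (aromatic): no H
  Total hydrogens = 14.
Molecular formula: C12H14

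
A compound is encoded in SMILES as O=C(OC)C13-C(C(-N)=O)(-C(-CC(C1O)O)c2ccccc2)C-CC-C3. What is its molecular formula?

C19H25NO5

Heavy atoms from the SMILES: 19 C, 1 N, 5 O.
Implicit hydrogens by atom environment:
  5 × C: 2 H each → 10
  5 × C (aromatic): 1 H each → 5
  4 × C: no H
  3 × C: 1 H each → 3
  3 × O: no H
  2 × O: 1 H each → 2
  1 × C: 3 H
  1 × C (aromatic): no H
  1 × N: 2 H
  Total hydrogens = 25.
Molecular formula: C19H25NO5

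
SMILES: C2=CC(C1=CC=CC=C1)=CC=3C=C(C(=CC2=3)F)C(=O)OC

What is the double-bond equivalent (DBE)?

Molecular formula from the SMILES: C18H13FO2.
DoU = (2C + 2 + N − H − X)/2 = (2·18 + 2 + 0 − 13 − 1)/2 = 24/2 = 12.
(Structurally: 3 ring(s) + 9 π bond(s) = 12.)

12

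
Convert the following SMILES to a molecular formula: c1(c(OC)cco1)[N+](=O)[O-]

Heavy atoms from the SMILES: 5 C, 1 N, 4 O.
Implicit hydrogens by atom environment:
  2 × C (aromatic): 1 H each → 2
  2 × C (aromatic): no H
  2 × O: no H
  1 × C: 3 H
  1 × N (charge +1): no H
  1 × O (aromatic): no H
  1 × O (charge -1): no H
  Total hydrogens = 5.
Molecular formula: C5H5NO4

C5H5NO4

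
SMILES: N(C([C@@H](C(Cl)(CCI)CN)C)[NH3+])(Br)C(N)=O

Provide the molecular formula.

C8H18BrClIN4O+

Heavy atoms from the SMILES: 1 Br, 8 C, 1 Cl, 1 I, 4 N, 1 O.
Implicit hydrogens by atom environment:
  3 × C: 2 H each → 6
  2 × C: 1 H each → 2
  2 × C: no H
  2 × N: 2 H each → 4
  1 × Br: no H
  1 × C: 3 H
  1 × Cl: no H
  1 × I: no H
  1 × N (charge +1): 3 H
  1 × N: no H
  1 × O: no H
  Total hydrogens = 18.
Net charge +1.
Molecular formula: C8H18BrClIN4O+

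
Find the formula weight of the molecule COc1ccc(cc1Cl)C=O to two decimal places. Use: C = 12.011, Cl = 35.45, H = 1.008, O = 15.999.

170.59

Molecular formula: C8H7ClO2.
M = 8×12.011 + 1×35.45 + 7×1.008 + 2×15.999 = 170.59 g/mol.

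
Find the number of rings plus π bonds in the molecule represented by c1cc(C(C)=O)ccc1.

5

Molecular formula from the SMILES: C8H8O.
DoU = (2C + 2 + N − H − X)/2 = (2·8 + 2 + 0 − 8 − 0)/2 = 10/2 = 5.
(Structurally: 1 ring(s) + 4 π bond(s) = 5.)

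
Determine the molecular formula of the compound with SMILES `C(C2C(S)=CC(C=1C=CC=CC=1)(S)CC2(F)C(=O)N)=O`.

C14H14FNO2S2

Heavy atoms from the SMILES: 14 C, 1 F, 1 N, 2 O, 2 S.
Implicit hydrogens by atom environment:
  5 × C (aromatic): 1 H each → 5
  4 × C: no H
  3 × C: 1 H each → 3
  2 × O: no H
  2 × S: 1 H each → 2
  1 × C: 2 H
  1 × C (aromatic): no H
  1 × F: no H
  1 × N: 2 H
  Total hydrogens = 14.
Molecular formula: C14H14FNO2S2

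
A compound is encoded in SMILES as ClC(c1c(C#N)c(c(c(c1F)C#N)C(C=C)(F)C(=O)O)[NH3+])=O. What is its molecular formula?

Heavy atoms from the SMILES: 13 C, 1 Cl, 2 F, 3 N, 3 O.
Implicit hydrogens by atom environment:
  6 × C (aromatic): no H
  5 × C: no H
  2 × F: no H
  2 × N: no H
  2 × O: no H
  1 × C: 2 H
  1 × C: 1 H
  1 × Cl: no H
  1 × N (charge +1): 3 H
  1 × O: 1 H
  Total hydrogens = 7.
Net charge +1.
Molecular formula: C13H7ClF2N3O3+

C13H7ClF2N3O3+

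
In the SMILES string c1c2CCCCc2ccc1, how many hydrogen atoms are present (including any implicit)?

Hydrogens are implicit in SMILES; fill each atom to its normal valence:
  4 × C: 2 H each → 8
  4 × C (aromatic): 1 H each → 4
  2 × C (aromatic): no H
  Total hydrogens = 12.

12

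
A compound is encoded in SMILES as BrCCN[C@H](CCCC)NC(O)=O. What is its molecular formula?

Heavy atoms from the SMILES: 1 Br, 8 C, 2 N, 2 O.
Implicit hydrogens by atom environment:
  5 × C: 2 H each → 10
  2 × N: 1 H each → 2
  1 × Br: no H
  1 × C: 3 H
  1 × C: 1 H
  1 × C: no H
  1 × O: 1 H
  1 × O: no H
  Total hydrogens = 17.
Molecular formula: C8H17BrN2O2

C8H17BrN2O2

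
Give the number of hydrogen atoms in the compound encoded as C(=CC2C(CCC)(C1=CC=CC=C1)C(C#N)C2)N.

Hydrogens are implicit in SMILES; fill each atom to its normal valence:
  5 × C (aromatic): 1 H each → 5
  4 × C: 1 H each → 4
  3 × C: 2 H each → 6
  2 × C: no H
  1 × C: 3 H
  1 × C (aromatic): no H
  1 × N: 2 H
  1 × N: no H
  Total hydrogens = 20.

20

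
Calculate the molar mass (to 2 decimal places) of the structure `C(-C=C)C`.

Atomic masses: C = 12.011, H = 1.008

Molecular formula: C4H8.
M = 4×12.011 + 8×1.008 = 56.11 g/mol.

56.11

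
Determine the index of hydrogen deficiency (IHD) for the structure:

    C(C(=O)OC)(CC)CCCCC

Molecular formula from the SMILES: C10H20O2.
DoU = (2C + 2 + N − H − X)/2 = (2·10 + 2 + 0 − 20 − 0)/2 = 2/2 = 1.
(Structurally: 0 ring(s) + 1 π bond(s) = 1.)

1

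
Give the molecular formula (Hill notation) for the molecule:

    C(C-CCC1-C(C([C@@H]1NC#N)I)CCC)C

Heavy atoms from the SMILES: 13 C, 1 I, 2 N.
Implicit hydrogens by atom environment:
  6 × C: 2 H each → 12
  4 × C: 1 H each → 4
  2 × C: 3 H each → 6
  1 × C: no H
  1 × I: no H
  1 × N: 1 H
  1 × N: no H
  Total hydrogens = 23.
Molecular formula: C13H23IN2

C13H23IN2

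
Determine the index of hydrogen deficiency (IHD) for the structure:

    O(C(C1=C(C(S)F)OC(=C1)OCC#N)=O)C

Molecular formula from the SMILES: C9H8FNO4S.
DoU = (2C + 2 + N − H − X)/2 = (2·9 + 2 + 1 − 8 − 1)/2 = 12/2 = 6.
(Structurally: 1 ring(s) + 5 π bond(s) = 6.)

6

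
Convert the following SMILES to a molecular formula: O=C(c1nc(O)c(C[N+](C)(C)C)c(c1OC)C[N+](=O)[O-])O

Heavy atoms from the SMILES: 12 C, 3 N, 6 O.
Implicit hydrogens by atom environment:
  5 × C (aromatic): no H
  4 × C: 3 H each → 12
  3 × O: no H
  2 × C: 2 H each → 4
  2 × N (charge +1): no H
  2 × O: 1 H each → 2
  1 × C: no H
  1 × N (aromatic): no H
  1 × O (charge -1): no H
  Total hydrogens = 18.
Net charge +1.
Molecular formula: C12H18N3O6+

C12H18N3O6+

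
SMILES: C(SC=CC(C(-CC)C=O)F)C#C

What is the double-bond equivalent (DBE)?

Molecular formula from the SMILES: C10H13FOS.
DoU = (2C + 2 + N − H − X)/2 = (2·10 + 2 + 0 − 13 − 1)/2 = 8/2 = 4.
(Structurally: 0 ring(s) + 4 π bond(s) = 4.)

4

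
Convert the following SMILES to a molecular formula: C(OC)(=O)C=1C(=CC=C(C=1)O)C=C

C10H10O3

Heavy atoms from the SMILES: 10 C, 3 O.
Implicit hydrogens by atom environment:
  3 × C (aromatic): 1 H each → 3
  3 × C (aromatic): no H
  2 × O: no H
  1 × C: 3 H
  1 × C: 2 H
  1 × C: 1 H
  1 × C: no H
  1 × O: 1 H
  Total hydrogens = 10.
Molecular formula: C10H10O3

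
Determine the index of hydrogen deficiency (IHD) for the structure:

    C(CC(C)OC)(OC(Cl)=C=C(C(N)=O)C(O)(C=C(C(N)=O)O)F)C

Molecular formula from the SMILES: C14H20ClFN2O6.
DoU = (2C + 2 + N − H − X)/2 = (2·14 + 2 + 2 − 20 − 2)/2 = 10/2 = 5.
(Structurally: 0 ring(s) + 5 π bond(s) = 5.)

5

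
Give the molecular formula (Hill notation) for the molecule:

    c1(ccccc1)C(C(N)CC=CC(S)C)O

Heavy atoms from the SMILES: 13 C, 1 N, 1 O, 1 S.
Implicit hydrogens by atom environment:
  5 × C: 1 H each → 5
  5 × C (aromatic): 1 H each → 5
  1 × C: 3 H
  1 × C: 2 H
  1 × C (aromatic): no H
  1 × N: 2 H
  1 × O: 1 H
  1 × S: 1 H
  Total hydrogens = 19.
Molecular formula: C13H19NOS

C13H19NOS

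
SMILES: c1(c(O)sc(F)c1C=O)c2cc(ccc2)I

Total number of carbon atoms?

11

The symbol for carbon appears 11 times in the SMILES. Lowercase c denotes aromatic carbon and counts toward C.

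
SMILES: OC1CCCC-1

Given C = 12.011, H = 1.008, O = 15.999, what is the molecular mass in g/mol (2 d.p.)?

Molecular formula: C5H10O.
M = 5×12.011 + 10×1.008 + 1×15.999 = 86.13 g/mol.

86.13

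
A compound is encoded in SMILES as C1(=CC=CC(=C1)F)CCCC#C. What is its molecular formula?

C11H11F

Heavy atoms from the SMILES: 11 C, 1 F.
Implicit hydrogens by atom environment:
  4 × C (aromatic): 1 H each → 4
  3 × C: 2 H each → 6
  2 × C (aromatic): no H
  1 × C: 1 H
  1 × C: no H
  1 × F: no H
  Total hydrogens = 11.
Molecular formula: C11H11F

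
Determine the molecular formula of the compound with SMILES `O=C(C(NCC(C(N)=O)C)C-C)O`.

C8H16N2O3

Heavy atoms from the SMILES: 8 C, 2 N, 3 O.
Implicit hydrogens by atom environment:
  2 × C: 3 H each → 6
  2 × C: 2 H each → 4
  2 × C: 1 H each → 2
  2 × C: no H
  2 × O: no H
  1 × N: 2 H
  1 × N: 1 H
  1 × O: 1 H
  Total hydrogens = 16.
Molecular formula: C8H16N2O3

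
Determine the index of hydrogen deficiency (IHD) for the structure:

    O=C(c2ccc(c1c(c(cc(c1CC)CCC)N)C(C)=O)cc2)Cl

10

Molecular formula from the SMILES: C20H22ClNO2.
DoU = (2C + 2 + N − H − X)/2 = (2·20 + 2 + 1 − 22 − 1)/2 = 20/2 = 10.
(Structurally: 2 ring(s) + 8 π bond(s) = 10.)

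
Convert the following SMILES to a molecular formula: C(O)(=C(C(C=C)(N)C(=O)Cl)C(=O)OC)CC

Heavy atoms from the SMILES: 10 C, 1 Cl, 1 N, 4 O.
Implicit hydrogens by atom environment:
  5 × C: no H
  3 × O: no H
  2 × C: 3 H each → 6
  2 × C: 2 H each → 4
  1 × C: 1 H
  1 × Cl: no H
  1 × N: 2 H
  1 × O: 1 H
  Total hydrogens = 14.
Molecular formula: C10H14ClNO4

C10H14ClNO4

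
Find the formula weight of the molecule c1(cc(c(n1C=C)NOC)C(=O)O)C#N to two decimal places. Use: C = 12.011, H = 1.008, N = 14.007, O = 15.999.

207.19

Molecular formula: C9H9N3O3.
M = 9×12.011 + 9×1.008 + 3×14.007 + 3×15.999 = 207.19 g/mol.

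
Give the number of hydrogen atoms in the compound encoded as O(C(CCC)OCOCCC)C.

20

Hydrogens are implicit in SMILES; fill each atom to its normal valence:
  5 × C: 2 H each → 10
  3 × C: 3 H each → 9
  3 × O: no H
  1 × C: 1 H
  Total hydrogens = 20.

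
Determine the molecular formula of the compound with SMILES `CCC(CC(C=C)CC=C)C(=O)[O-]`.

Heavy atoms from the SMILES: 11 C, 2 O.
Implicit hydrogens by atom environment:
  5 × C: 2 H each → 10
  4 × C: 1 H each → 4
  1 × C: 3 H
  1 × C: no H
  1 × O: no H
  1 × O (charge -1): no H
  Total hydrogens = 17.
Net charge -1.
Molecular formula: C11H17O2-

C11H17O2-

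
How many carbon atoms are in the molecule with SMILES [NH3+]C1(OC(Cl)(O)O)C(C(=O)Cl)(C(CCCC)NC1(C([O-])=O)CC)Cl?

13

The symbol for carbon appears 13 times in the SMILES. (Cl is a single chlorine, not C + l.)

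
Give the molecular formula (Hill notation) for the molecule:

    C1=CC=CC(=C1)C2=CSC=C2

C10H8S

Heavy atoms from the SMILES: 10 C, 1 S.
Implicit hydrogens by atom environment:
  8 × C (aromatic): 1 H each → 8
  2 × C (aromatic): no H
  1 × S (aromatic): no H
  Total hydrogens = 8.
Molecular formula: C10H8S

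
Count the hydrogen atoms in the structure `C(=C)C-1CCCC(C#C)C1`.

14

Hydrogens are implicit in SMILES; fill each atom to its normal valence:
  5 × C: 2 H each → 10
  4 × C: 1 H each → 4
  1 × C: no H
  Total hydrogens = 14.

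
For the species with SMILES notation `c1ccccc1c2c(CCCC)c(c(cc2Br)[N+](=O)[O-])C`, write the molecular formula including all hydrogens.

C17H18BrNO2

Heavy atoms from the SMILES: 1 Br, 17 C, 1 N, 2 O.
Implicit hydrogens by atom environment:
  6 × C (aromatic): 1 H each → 6
  6 × C (aromatic): no H
  3 × C: 2 H each → 6
  2 × C: 3 H each → 6
  1 × Br: no H
  1 × N (charge +1): no H
  1 × O: no H
  1 × O (charge -1): no H
  Total hydrogens = 18.
Molecular formula: C17H18BrNO2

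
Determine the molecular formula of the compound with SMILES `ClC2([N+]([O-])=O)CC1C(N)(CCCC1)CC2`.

Heavy atoms from the SMILES: 10 C, 1 Cl, 2 N, 2 O.
Implicit hydrogens by atom environment:
  7 × C: 2 H each → 14
  2 × C: no H
  1 × C: 1 H
  1 × Cl: no H
  1 × N: 2 H
  1 × N (charge +1): no H
  1 × O: no H
  1 × O (charge -1): no H
  Total hydrogens = 17.
Molecular formula: C10H17ClN2O2

C10H17ClN2O2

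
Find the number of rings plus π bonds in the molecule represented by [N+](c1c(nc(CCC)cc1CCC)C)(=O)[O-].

Molecular formula from the SMILES: C12H18N2O2.
DoU = (2C + 2 + N − H − X)/2 = (2·12 + 2 + 2 − 18 − 0)/2 = 10/2 = 5.
(Structurally: 1 ring(s) + 4 π bond(s) = 5.)

5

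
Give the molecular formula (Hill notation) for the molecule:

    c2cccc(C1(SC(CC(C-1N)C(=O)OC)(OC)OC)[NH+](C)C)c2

Heavy atoms from the SMILES: 17 C, 2 N, 4 O, 1 S.
Implicit hydrogens by atom environment:
  5 × C: 3 H each → 15
  5 × C (aromatic): 1 H each → 5
  4 × O: no H
  3 × C: no H
  2 × C: 1 H each → 2
  1 × C: 2 H
  1 × C (aromatic): no H
  1 × N: 2 H
  1 × N (charge +1): 1 H
  1 × S: no H
  Total hydrogens = 27.
Net charge +1.
Molecular formula: C17H27N2O4S+

C17H27N2O4S+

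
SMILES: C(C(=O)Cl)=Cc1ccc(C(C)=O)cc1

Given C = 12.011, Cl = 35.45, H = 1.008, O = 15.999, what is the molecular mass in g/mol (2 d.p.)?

208.64

Molecular formula: C11H9ClO2.
M = 11×12.011 + 1×35.45 + 9×1.008 + 2×15.999 = 208.64 g/mol.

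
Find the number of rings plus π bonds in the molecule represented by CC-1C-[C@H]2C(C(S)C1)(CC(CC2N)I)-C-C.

Molecular formula from the SMILES: C13H24INS.
DoU = (2C + 2 + N − H − X)/2 = (2·13 + 2 + 1 − 24 − 1)/2 = 4/2 = 2.
(Structurally: 2 ring(s) + 0 π bond(s) = 2.)

2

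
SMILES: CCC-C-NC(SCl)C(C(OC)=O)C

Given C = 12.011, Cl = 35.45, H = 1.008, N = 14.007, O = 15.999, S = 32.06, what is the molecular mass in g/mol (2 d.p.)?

239.76

Molecular formula: C9H18ClNO2S.
M = 9×12.011 + 1×35.45 + 18×1.008 + 1×14.007 + 2×15.999 + 1×32.06 = 239.76 g/mol.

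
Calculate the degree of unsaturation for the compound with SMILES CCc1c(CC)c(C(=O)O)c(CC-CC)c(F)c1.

Molecular formula from the SMILES: C15H21FO2.
DoU = (2C + 2 + N − H − X)/2 = (2·15 + 2 + 0 − 21 − 1)/2 = 10/2 = 5.
(Structurally: 1 ring(s) + 4 π bond(s) = 5.)

5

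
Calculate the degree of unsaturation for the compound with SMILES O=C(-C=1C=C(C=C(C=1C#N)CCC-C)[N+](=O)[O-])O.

8

Molecular formula from the SMILES: C12H12N2O4.
DoU = (2C + 2 + N − H − X)/2 = (2·12 + 2 + 2 − 12 − 0)/2 = 16/2 = 8.
(Structurally: 1 ring(s) + 7 π bond(s) = 8.)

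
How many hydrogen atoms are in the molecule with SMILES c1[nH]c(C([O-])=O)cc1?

4

Hydrogens are implicit in SMILES; fill each atom to its normal valence:
  3 × C (aromatic): 1 H each → 3
  1 × C (aromatic): no H
  1 × C: no H
  1 × N (aromatic): 1 H
  1 × O: no H
  1 × O (charge -1): no H
  Total hydrogens = 4.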